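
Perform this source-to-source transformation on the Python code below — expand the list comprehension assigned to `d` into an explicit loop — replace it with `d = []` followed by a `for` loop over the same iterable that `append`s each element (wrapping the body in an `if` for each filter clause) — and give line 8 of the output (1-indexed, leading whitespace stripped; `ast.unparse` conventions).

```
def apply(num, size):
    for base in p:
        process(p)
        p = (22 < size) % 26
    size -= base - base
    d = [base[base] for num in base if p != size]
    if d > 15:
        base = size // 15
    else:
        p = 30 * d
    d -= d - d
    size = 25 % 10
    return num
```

if p != size:

Transformed code:
def apply(num, size):
    for base in p:
        process(p)
        p = (22 < size) % 26
    size -= base - base
    d = []
    for num in base:
        if p != size:
            d.append(base[base])
    if d > 15:
        base = size // 15
    else:
        p = 30 * d
    d -= d - d
    size = 25 % 10
    return num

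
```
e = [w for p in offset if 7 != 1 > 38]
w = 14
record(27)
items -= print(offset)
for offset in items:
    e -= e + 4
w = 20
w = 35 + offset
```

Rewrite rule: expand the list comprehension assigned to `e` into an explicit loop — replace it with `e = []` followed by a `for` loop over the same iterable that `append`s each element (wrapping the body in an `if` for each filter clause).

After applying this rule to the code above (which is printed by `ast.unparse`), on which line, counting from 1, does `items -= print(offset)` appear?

7

Transformed code:
e = []
for p in offset:
    if 7 != 1 > 38:
        e.append(w)
w = 14
record(27)
items -= print(offset)
for offset in items:
    e -= e + 4
w = 20
w = 35 + offset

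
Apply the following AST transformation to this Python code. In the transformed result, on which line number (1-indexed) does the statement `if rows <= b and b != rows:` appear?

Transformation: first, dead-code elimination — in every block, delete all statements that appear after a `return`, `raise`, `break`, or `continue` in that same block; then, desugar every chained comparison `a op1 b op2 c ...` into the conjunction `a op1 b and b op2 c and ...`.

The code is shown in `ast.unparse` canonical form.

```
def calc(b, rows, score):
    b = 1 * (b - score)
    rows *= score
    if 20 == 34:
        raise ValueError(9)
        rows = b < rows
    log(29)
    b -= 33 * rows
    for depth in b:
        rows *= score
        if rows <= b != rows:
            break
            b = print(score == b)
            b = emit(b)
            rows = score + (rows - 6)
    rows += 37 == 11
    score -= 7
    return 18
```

Transformed code:
def calc(b, rows, score):
    b = 1 * (b - score)
    rows *= score
    if 20 == 34:
        raise ValueError(9)
    log(29)
    b -= 33 * rows
    for depth in b:
        rows *= score
        if rows <= b and b != rows:
            break
    rows += 37 == 11
    score -= 7
    return 18

10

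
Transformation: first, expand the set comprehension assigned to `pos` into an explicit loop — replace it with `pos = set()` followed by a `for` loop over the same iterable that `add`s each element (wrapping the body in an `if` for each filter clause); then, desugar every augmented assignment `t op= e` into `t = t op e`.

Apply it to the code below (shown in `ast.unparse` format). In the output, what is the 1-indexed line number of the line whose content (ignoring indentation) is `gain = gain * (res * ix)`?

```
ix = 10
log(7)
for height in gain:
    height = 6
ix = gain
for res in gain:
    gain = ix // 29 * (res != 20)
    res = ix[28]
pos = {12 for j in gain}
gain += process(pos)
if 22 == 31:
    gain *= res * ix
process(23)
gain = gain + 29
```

14

Transformed code:
ix = 10
log(7)
for height in gain:
    height = 6
ix = gain
for res in gain:
    gain = ix // 29 * (res != 20)
    res = ix[28]
pos = set()
for j in gain:
    pos.add(12)
gain = gain + process(pos)
if 22 == 31:
    gain = gain * (res * ix)
process(23)
gain = gain + 29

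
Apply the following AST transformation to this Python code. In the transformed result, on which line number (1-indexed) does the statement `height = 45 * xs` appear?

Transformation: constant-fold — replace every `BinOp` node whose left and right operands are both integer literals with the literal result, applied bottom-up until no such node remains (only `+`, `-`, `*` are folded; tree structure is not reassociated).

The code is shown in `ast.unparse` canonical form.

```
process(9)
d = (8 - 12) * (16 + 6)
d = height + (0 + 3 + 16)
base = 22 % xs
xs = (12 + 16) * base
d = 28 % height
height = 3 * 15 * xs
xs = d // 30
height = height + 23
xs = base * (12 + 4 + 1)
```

Transformed code:
process(9)
d = -88
d = height + 19
base = 22 % xs
xs = 28 * base
d = 28 % height
height = 45 * xs
xs = d // 30
height = height + 23
xs = base * 17

7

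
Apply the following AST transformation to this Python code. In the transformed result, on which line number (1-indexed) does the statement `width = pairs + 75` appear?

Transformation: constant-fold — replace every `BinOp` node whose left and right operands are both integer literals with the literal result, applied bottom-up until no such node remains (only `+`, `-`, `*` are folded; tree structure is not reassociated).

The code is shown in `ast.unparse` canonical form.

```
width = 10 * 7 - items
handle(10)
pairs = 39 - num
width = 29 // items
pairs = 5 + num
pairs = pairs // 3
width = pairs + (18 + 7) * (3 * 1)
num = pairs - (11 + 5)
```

Transformed code:
width = 70 - items
handle(10)
pairs = 39 - num
width = 29 // items
pairs = 5 + num
pairs = pairs // 3
width = pairs + 75
num = pairs - 16

7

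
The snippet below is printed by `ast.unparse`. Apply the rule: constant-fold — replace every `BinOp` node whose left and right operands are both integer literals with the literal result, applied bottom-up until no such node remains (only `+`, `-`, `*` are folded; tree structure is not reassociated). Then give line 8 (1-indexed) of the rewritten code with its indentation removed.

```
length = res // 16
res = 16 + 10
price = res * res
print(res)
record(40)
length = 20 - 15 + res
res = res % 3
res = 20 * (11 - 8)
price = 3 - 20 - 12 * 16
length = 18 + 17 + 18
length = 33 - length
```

res = 60

Transformed code:
length = res // 16
res = 26
price = res * res
print(res)
record(40)
length = 5 + res
res = res % 3
res = 60
price = -209
length = 53
length = 33 - length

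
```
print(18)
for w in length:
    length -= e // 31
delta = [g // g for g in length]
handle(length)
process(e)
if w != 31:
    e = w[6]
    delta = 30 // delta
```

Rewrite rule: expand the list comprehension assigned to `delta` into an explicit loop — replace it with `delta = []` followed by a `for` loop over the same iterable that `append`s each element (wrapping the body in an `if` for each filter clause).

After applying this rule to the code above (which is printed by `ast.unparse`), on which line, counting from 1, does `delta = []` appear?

4

Transformed code:
print(18)
for w in length:
    length -= e // 31
delta = []
for g in length:
    delta.append(g // g)
handle(length)
process(e)
if w != 31:
    e = w[6]
    delta = 30 // delta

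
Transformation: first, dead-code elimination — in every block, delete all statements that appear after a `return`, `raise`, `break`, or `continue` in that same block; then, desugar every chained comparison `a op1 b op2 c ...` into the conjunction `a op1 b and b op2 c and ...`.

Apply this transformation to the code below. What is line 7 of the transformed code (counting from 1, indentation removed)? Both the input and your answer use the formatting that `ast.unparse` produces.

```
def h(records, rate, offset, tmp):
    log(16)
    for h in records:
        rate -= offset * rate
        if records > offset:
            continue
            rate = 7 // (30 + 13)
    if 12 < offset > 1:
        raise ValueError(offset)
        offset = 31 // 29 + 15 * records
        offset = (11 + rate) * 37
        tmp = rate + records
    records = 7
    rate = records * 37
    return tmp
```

if 12 < offset and offset > 1:

Transformed code:
def h(records, rate, offset, tmp):
    log(16)
    for h in records:
        rate -= offset * rate
        if records > offset:
            continue
    if 12 < offset and offset > 1:
        raise ValueError(offset)
    records = 7
    rate = records * 37
    return tmp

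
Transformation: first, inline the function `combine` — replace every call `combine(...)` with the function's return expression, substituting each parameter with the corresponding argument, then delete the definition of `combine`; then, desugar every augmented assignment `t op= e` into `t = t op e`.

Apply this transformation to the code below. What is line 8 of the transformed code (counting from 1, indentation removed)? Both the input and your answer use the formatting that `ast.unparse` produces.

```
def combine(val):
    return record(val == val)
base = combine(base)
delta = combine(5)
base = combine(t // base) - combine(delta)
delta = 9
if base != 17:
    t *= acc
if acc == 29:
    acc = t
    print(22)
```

Transformed code:
base = record(base == base)
delta = record(5 == 5)
base = record(t // base == t // base) - record(delta == delta)
delta = 9
if base != 17:
    t = t * acc
if acc == 29:
    acc = t
    print(22)

acc = t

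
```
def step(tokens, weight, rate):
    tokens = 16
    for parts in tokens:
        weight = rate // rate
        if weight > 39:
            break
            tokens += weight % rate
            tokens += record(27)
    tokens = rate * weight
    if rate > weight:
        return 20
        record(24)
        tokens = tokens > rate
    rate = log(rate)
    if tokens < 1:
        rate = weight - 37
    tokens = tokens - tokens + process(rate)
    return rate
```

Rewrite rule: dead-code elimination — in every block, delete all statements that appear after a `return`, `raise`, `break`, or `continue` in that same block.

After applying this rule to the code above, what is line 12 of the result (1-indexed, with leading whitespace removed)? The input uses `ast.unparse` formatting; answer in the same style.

Transformed code:
def step(tokens, weight, rate):
    tokens = 16
    for parts in tokens:
        weight = rate // rate
        if weight > 39:
            break
    tokens = rate * weight
    if rate > weight:
        return 20
    rate = log(rate)
    if tokens < 1:
        rate = weight - 37
    tokens = tokens - tokens + process(rate)
    return rate

rate = weight - 37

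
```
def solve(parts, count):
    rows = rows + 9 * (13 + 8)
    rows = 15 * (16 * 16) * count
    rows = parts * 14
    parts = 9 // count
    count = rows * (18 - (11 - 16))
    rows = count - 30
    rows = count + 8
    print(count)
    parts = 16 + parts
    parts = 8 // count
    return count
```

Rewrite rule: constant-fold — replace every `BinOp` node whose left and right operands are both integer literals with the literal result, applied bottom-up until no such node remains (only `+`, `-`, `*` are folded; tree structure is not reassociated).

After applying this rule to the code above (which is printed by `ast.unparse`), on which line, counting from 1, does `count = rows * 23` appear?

6

Transformed code:
def solve(parts, count):
    rows = rows + 189
    rows = 3840 * count
    rows = parts * 14
    parts = 9 // count
    count = rows * 23
    rows = count - 30
    rows = count + 8
    print(count)
    parts = 16 + parts
    parts = 8 // count
    return count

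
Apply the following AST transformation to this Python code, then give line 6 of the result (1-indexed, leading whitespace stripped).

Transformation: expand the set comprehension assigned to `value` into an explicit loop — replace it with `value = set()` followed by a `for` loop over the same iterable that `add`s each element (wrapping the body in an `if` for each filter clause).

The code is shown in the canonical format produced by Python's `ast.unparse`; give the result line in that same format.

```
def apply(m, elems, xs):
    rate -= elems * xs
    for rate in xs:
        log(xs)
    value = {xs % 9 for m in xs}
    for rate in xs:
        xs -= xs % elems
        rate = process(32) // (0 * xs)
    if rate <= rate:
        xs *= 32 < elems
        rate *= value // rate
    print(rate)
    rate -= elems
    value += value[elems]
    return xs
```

for m in xs:

Transformed code:
def apply(m, elems, xs):
    rate -= elems * xs
    for rate in xs:
        log(xs)
    value = set()
    for m in xs:
        value.add(xs % 9)
    for rate in xs:
        xs -= xs % elems
        rate = process(32) // (0 * xs)
    if rate <= rate:
        xs *= 32 < elems
        rate *= value // rate
    print(rate)
    rate -= elems
    value += value[elems]
    return xs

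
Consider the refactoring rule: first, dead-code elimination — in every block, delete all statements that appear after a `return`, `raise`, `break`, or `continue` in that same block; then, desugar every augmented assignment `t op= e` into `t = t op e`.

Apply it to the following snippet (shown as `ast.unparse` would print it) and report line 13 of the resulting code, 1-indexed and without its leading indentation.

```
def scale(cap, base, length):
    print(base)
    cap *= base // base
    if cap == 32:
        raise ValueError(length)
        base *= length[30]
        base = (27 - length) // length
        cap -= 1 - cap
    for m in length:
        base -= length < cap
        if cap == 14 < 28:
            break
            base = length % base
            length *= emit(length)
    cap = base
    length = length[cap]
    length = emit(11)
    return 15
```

return 15

Transformed code:
def scale(cap, base, length):
    print(base)
    cap = cap * (base // base)
    if cap == 32:
        raise ValueError(length)
    for m in length:
        base = base - (length < cap)
        if cap == 14 < 28:
            break
    cap = base
    length = length[cap]
    length = emit(11)
    return 15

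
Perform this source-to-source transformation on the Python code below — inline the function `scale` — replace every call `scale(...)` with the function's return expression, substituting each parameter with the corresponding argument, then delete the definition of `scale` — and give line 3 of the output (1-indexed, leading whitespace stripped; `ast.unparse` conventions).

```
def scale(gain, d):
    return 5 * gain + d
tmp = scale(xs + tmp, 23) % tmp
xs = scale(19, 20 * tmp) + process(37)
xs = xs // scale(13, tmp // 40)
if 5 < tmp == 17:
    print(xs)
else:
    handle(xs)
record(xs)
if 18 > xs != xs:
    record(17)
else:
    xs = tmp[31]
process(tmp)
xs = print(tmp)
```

Transformed code:
tmp = (5 * (xs + tmp) + 23) % tmp
xs = 5 * 19 + 20 * tmp + process(37)
xs = xs // (5 * 13 + tmp // 40)
if 5 < tmp == 17:
    print(xs)
else:
    handle(xs)
record(xs)
if 18 > xs != xs:
    record(17)
else:
    xs = tmp[31]
process(tmp)
xs = print(tmp)

xs = xs // (5 * 13 + tmp // 40)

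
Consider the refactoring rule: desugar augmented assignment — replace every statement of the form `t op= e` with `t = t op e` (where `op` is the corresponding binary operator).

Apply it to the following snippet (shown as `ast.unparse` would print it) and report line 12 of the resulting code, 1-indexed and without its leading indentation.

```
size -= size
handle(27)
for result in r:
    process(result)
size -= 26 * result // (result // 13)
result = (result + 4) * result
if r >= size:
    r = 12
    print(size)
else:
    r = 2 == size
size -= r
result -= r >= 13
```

size = size - r

Transformed code:
size = size - size
handle(27)
for result in r:
    process(result)
size = size - 26 * result // (result // 13)
result = (result + 4) * result
if r >= size:
    r = 12
    print(size)
else:
    r = 2 == size
size = size - r
result = result - (r >= 13)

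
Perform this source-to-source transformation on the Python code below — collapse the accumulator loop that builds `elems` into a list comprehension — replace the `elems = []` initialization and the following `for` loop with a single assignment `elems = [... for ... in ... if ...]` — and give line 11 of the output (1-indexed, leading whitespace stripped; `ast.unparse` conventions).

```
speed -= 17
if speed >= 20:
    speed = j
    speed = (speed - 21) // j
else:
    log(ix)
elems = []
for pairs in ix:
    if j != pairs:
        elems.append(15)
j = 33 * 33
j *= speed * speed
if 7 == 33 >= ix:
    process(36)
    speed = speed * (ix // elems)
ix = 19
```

Transformed code:
speed -= 17
if speed >= 20:
    speed = j
    speed = (speed - 21) // j
else:
    log(ix)
elems = [15 for pairs in ix if j != pairs]
j = 33 * 33
j *= speed * speed
if 7 == 33 >= ix:
    process(36)
    speed = speed * (ix // elems)
ix = 19

process(36)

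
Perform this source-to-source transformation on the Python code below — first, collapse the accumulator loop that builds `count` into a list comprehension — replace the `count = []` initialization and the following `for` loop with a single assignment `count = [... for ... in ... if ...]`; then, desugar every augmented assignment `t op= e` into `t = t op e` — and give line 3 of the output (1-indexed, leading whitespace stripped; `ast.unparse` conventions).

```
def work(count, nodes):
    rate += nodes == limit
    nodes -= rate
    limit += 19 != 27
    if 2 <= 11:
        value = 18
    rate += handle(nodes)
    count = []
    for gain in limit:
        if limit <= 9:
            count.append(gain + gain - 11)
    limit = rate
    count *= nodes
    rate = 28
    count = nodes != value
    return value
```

Transformed code:
def work(count, nodes):
    rate = rate + (nodes == limit)
    nodes = nodes - rate
    limit = limit + (19 != 27)
    if 2 <= 11:
        value = 18
    rate = rate + handle(nodes)
    count = [gain + gain - 11 for gain in limit if limit <= 9]
    limit = rate
    count = count * nodes
    rate = 28
    count = nodes != value
    return value

nodes = nodes - rate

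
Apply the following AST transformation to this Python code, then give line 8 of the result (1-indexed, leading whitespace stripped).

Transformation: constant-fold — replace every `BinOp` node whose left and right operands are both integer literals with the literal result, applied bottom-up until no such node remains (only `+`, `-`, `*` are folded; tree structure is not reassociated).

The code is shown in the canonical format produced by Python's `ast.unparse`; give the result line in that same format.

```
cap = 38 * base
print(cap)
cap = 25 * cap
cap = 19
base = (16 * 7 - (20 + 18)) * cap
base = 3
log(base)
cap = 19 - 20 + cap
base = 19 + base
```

Transformed code:
cap = 38 * base
print(cap)
cap = 25 * cap
cap = 19
base = 74 * cap
base = 3
log(base)
cap = -1 + cap
base = 19 + base

cap = -1 + cap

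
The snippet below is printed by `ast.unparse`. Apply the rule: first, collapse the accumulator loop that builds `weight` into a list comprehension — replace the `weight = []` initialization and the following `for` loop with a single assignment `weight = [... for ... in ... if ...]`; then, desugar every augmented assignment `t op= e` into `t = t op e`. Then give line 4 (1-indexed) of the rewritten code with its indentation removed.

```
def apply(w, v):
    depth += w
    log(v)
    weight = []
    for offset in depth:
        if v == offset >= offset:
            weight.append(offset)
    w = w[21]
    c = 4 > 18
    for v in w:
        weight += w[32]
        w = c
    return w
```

Transformed code:
def apply(w, v):
    depth = depth + w
    log(v)
    weight = [offset for offset in depth if v == offset >= offset]
    w = w[21]
    c = 4 > 18
    for v in w:
        weight = weight + w[32]
        w = c
    return w

weight = [offset for offset in depth if v == offset >= offset]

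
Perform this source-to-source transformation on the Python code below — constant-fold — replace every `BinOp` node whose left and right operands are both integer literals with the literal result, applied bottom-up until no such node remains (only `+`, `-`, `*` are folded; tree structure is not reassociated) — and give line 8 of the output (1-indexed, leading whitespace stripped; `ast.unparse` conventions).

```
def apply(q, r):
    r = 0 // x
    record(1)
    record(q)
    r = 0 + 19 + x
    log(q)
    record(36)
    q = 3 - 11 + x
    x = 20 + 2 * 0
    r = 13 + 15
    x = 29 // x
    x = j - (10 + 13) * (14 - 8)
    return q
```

Transformed code:
def apply(q, r):
    r = 0 // x
    record(1)
    record(q)
    r = 19 + x
    log(q)
    record(36)
    q = -8 + x
    x = 20
    r = 28
    x = 29 // x
    x = j - 138
    return q

q = -8 + x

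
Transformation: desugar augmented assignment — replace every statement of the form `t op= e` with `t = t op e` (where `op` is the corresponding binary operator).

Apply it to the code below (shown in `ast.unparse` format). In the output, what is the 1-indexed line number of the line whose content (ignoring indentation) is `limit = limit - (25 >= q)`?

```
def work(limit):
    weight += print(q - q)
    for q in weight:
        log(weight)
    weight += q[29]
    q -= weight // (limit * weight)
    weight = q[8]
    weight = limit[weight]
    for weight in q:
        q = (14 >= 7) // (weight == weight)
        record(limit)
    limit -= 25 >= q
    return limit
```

Transformed code:
def work(limit):
    weight = weight + print(q - q)
    for q in weight:
        log(weight)
    weight = weight + q[29]
    q = q - weight // (limit * weight)
    weight = q[8]
    weight = limit[weight]
    for weight in q:
        q = (14 >= 7) // (weight == weight)
        record(limit)
    limit = limit - (25 >= q)
    return limit

12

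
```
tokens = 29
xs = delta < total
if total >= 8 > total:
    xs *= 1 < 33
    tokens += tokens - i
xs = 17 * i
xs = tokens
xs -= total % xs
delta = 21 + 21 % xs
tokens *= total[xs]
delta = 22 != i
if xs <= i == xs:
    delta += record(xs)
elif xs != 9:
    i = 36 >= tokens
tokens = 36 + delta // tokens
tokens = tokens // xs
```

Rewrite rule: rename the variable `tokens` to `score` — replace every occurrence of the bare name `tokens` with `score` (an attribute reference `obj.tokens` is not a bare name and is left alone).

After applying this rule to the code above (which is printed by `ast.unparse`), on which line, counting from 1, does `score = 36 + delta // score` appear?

Transformed code:
score = 29
xs = delta < total
if total >= 8 > total:
    xs *= 1 < 33
    score += score - i
xs = 17 * i
xs = score
xs -= total % xs
delta = 21 + 21 % xs
score *= total[xs]
delta = 22 != i
if xs <= i == xs:
    delta += record(xs)
elif xs != 9:
    i = 36 >= score
score = 36 + delta // score
score = score // xs

16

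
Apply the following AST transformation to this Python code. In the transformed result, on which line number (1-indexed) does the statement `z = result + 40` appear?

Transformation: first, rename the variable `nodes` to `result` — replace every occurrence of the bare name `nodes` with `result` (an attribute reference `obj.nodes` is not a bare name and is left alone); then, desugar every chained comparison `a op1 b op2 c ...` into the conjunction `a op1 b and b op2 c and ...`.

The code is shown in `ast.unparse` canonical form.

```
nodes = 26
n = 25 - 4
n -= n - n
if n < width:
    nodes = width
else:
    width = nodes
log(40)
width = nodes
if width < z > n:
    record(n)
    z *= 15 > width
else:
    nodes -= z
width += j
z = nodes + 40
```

16

Transformed code:
result = 26
n = 25 - 4
n -= n - n
if n < width:
    result = width
else:
    width = result
log(40)
width = result
if width < z and z > n:
    record(n)
    z *= 15 > width
else:
    result -= z
width += j
z = result + 40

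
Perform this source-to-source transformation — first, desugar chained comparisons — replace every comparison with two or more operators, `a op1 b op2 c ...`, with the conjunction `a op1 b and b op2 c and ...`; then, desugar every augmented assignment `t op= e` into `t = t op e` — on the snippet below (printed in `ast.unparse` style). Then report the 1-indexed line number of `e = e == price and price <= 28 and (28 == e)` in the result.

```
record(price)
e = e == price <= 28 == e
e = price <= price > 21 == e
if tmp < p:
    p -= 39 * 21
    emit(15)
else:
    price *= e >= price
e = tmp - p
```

2

Transformed code:
record(price)
e = e == price and price <= 28 and (28 == e)
e = price <= price and price > 21 and (21 == e)
if tmp < p:
    p = p - 39 * 21
    emit(15)
else:
    price = price * (e >= price)
e = tmp - p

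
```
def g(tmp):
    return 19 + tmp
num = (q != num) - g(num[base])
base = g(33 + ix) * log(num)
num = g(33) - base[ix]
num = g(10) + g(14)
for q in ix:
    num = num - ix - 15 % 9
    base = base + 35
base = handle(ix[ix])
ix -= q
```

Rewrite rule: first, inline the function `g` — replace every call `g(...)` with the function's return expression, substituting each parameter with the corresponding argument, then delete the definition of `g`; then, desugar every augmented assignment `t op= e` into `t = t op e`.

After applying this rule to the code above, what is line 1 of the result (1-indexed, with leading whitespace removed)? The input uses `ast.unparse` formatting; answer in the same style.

Transformed code:
num = (q != num) - (19 + num[base])
base = (19 + (33 + ix)) * log(num)
num = 19 + 33 - base[ix]
num = 19 + 10 + (19 + 14)
for q in ix:
    num = num - ix - 15 % 9
    base = base + 35
base = handle(ix[ix])
ix = ix - q

num = (q != num) - (19 + num[base])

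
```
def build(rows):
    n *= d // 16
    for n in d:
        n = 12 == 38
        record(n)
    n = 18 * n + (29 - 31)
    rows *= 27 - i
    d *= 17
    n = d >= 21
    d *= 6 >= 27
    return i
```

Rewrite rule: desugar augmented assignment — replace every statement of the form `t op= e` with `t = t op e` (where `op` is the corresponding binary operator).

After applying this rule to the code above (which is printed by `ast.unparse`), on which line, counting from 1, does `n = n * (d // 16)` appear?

2

Transformed code:
def build(rows):
    n = n * (d // 16)
    for n in d:
        n = 12 == 38
        record(n)
    n = 18 * n + (29 - 31)
    rows = rows * (27 - i)
    d = d * 17
    n = d >= 21
    d = d * (6 >= 27)
    return i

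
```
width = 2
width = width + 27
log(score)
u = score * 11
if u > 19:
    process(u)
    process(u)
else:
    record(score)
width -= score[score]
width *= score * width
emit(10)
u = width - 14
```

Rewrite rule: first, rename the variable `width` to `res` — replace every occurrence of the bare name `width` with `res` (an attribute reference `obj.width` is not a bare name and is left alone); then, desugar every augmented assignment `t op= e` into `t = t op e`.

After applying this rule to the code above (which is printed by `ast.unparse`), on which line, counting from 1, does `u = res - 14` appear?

13

Transformed code:
res = 2
res = res + 27
log(score)
u = score * 11
if u > 19:
    process(u)
    process(u)
else:
    record(score)
res = res - score[score]
res = res * (score * res)
emit(10)
u = res - 14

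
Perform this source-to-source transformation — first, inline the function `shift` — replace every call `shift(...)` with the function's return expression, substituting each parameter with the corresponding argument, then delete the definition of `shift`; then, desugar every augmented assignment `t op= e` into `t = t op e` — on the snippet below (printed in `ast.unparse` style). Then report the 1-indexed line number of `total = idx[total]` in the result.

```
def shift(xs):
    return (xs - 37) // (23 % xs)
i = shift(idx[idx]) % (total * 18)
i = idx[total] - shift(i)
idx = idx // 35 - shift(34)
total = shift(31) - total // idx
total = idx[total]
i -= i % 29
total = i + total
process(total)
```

Transformed code:
i = (idx[idx] - 37) // (23 % idx[idx]) % (total * 18)
i = idx[total] - (i - 37) // (23 % i)
idx = idx // 35 - (34 - 37) // (23 % 34)
total = (31 - 37) // (23 % 31) - total // idx
total = idx[total]
i = i - i % 29
total = i + total
process(total)

5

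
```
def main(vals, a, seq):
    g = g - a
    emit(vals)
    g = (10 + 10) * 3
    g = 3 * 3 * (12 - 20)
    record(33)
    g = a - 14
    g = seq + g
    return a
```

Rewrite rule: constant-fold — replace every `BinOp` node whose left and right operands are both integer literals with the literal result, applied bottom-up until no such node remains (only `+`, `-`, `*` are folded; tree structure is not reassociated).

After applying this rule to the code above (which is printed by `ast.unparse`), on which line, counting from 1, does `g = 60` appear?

Transformed code:
def main(vals, a, seq):
    g = g - a
    emit(vals)
    g = 60
    g = -72
    record(33)
    g = a - 14
    g = seq + g
    return a

4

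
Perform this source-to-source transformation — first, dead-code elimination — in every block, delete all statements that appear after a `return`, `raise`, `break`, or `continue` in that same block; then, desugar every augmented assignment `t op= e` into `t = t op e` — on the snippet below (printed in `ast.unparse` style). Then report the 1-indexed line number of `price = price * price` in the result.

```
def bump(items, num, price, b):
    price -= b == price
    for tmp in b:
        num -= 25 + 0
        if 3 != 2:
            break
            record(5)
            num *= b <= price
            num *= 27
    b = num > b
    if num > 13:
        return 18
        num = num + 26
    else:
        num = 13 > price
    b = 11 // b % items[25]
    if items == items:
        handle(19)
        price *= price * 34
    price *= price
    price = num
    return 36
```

Transformed code:
def bump(items, num, price, b):
    price = price - (b == price)
    for tmp in b:
        num = num - (25 + 0)
        if 3 != 2:
            break
    b = num > b
    if num > 13:
        return 18
    else:
        num = 13 > price
    b = 11 // b % items[25]
    if items == items:
        handle(19)
        price = price * (price * 34)
    price = price * price
    price = num
    return 36

16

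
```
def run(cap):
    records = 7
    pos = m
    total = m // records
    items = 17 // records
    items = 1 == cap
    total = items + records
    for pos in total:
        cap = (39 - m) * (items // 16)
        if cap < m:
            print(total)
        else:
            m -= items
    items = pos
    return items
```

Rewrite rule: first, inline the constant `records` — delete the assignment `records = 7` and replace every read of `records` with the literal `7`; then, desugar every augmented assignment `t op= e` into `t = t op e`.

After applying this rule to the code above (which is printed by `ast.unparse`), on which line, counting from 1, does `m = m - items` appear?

12

Transformed code:
def run(cap):
    pos = m
    total = m // 7
    items = 17 // 7
    items = 1 == cap
    total = items + 7
    for pos in total:
        cap = (39 - m) * (items // 16)
        if cap < m:
            print(total)
        else:
            m = m - items
    items = pos
    return items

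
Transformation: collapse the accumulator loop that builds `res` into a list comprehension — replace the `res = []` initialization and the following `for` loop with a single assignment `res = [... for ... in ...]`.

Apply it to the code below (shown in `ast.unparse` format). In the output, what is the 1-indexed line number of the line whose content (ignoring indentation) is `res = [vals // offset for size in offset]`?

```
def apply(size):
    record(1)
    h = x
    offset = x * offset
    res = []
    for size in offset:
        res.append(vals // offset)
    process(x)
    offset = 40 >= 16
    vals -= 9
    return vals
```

Transformed code:
def apply(size):
    record(1)
    h = x
    offset = x * offset
    res = [vals // offset for size in offset]
    process(x)
    offset = 40 >= 16
    vals -= 9
    return vals

5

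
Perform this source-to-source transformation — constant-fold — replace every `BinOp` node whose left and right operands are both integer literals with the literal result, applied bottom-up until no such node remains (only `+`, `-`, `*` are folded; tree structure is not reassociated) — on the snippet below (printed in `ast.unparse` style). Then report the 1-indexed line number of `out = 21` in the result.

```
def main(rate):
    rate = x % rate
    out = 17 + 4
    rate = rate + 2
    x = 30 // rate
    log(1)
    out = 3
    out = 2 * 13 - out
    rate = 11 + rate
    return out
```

3

Transformed code:
def main(rate):
    rate = x % rate
    out = 21
    rate = rate + 2
    x = 30 // rate
    log(1)
    out = 3
    out = 26 - out
    rate = 11 + rate
    return out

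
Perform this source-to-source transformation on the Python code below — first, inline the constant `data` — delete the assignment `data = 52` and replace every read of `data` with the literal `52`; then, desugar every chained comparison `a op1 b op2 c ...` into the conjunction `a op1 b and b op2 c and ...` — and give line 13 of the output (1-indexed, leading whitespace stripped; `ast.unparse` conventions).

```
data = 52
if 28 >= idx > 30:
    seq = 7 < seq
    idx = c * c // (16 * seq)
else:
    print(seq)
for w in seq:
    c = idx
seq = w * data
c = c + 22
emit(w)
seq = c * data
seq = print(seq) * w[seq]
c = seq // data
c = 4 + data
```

c = seq // 52

Transformed code:
if 28 >= idx and idx > 30:
    seq = 7 < seq
    idx = c * c // (16 * seq)
else:
    print(seq)
for w in seq:
    c = idx
seq = w * 52
c = c + 22
emit(w)
seq = c * 52
seq = print(seq) * w[seq]
c = seq // 52
c = 4 + 52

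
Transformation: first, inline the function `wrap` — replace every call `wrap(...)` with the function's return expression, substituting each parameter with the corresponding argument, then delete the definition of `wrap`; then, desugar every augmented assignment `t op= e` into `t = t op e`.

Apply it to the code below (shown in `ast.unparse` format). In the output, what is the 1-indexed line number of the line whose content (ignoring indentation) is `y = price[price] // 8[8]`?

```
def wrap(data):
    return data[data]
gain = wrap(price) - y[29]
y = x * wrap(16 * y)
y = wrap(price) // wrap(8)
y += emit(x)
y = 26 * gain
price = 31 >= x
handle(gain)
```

3

Transformed code:
gain = price[price] - y[29]
y = x * (16 * y)[16 * y]
y = price[price] // 8[8]
y = y + emit(x)
y = 26 * gain
price = 31 >= x
handle(gain)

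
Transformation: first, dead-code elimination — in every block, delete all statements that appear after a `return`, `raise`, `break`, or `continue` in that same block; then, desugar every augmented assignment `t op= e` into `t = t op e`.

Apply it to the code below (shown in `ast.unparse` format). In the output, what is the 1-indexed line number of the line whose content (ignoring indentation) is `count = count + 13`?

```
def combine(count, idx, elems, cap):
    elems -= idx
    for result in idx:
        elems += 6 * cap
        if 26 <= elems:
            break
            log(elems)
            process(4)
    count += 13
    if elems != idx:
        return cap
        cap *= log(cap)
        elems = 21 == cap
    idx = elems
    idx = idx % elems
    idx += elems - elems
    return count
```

Transformed code:
def combine(count, idx, elems, cap):
    elems = elems - idx
    for result in idx:
        elems = elems + 6 * cap
        if 26 <= elems:
            break
    count = count + 13
    if elems != idx:
        return cap
    idx = elems
    idx = idx % elems
    idx = idx + (elems - elems)
    return count

7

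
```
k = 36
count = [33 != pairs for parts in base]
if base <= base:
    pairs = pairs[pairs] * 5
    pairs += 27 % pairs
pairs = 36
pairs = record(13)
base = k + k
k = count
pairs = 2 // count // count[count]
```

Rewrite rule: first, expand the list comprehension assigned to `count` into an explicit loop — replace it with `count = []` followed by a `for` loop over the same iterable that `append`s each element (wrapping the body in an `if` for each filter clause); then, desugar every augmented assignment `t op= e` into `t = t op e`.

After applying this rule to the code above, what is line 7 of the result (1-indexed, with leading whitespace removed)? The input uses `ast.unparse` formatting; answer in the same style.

Transformed code:
k = 36
count = []
for parts in base:
    count.append(33 != pairs)
if base <= base:
    pairs = pairs[pairs] * 5
    pairs = pairs + 27 % pairs
pairs = 36
pairs = record(13)
base = k + k
k = count
pairs = 2 // count // count[count]

pairs = pairs + 27 % pairs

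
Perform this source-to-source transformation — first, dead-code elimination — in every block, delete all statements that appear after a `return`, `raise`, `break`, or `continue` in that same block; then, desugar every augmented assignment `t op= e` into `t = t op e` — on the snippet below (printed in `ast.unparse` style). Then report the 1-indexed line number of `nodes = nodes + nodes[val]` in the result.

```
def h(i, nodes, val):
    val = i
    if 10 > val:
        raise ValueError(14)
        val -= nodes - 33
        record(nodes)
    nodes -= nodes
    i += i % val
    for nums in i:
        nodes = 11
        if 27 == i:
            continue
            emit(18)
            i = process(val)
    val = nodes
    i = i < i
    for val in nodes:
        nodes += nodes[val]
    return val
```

Transformed code:
def h(i, nodes, val):
    val = i
    if 10 > val:
        raise ValueError(14)
    nodes = nodes - nodes
    i = i + i % val
    for nums in i:
        nodes = 11
        if 27 == i:
            continue
    val = nodes
    i = i < i
    for val in nodes:
        nodes = nodes + nodes[val]
    return val

14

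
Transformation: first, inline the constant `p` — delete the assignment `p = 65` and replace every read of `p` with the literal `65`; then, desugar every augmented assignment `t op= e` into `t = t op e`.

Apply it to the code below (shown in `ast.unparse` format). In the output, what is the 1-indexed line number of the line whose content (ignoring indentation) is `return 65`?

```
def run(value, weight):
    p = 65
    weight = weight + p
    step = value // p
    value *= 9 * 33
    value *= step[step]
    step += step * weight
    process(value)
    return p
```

8

Transformed code:
def run(value, weight):
    weight = weight + 65
    step = value // 65
    value = value * (9 * 33)
    value = value * step[step]
    step = step + step * weight
    process(value)
    return 65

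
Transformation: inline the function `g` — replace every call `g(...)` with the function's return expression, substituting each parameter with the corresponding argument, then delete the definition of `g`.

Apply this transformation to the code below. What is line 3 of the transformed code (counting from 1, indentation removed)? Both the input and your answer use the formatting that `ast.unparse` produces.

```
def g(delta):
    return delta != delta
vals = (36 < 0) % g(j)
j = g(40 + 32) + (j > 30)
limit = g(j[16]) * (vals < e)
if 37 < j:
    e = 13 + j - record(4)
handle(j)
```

Transformed code:
vals = (36 < 0) % (j != j)
j = (40 + 32 != 40 + 32) + (j > 30)
limit = (j[16] != j[16]) * (vals < e)
if 37 < j:
    e = 13 + j - record(4)
handle(j)

limit = (j[16] != j[16]) * (vals < e)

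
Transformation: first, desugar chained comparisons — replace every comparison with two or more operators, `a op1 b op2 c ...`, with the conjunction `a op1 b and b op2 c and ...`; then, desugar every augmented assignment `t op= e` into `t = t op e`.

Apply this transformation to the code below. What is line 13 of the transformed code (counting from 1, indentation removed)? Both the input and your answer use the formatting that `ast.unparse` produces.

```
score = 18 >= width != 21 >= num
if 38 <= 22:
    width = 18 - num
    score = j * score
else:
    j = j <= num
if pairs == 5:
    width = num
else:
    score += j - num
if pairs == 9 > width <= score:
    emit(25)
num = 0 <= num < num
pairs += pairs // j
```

Transformed code:
score = 18 >= width and width != 21 and (21 >= num)
if 38 <= 22:
    width = 18 - num
    score = j * score
else:
    j = j <= num
if pairs == 5:
    width = num
else:
    score = score + (j - num)
if pairs == 9 and 9 > width and (width <= score):
    emit(25)
num = 0 <= num and num < num
pairs = pairs + pairs // j

num = 0 <= num and num < num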